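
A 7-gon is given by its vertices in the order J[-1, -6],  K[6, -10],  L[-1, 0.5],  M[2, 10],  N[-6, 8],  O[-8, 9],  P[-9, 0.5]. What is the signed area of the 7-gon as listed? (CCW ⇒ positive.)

122.75

J→K: (-1)(-10) − (6)(-6) = 46
K→L: (6)(0.5) − (-1)(-10) = -7
L→M: (-1)(10) − (2)(0.5) = -11
M→N: (2)(8) − (-6)(10) = 76
N→O: (-6)(9) − (-8)(8) = 10
O→P: (-8)(0.5) − (-9)(9) = 77
P→J: (-9)(-6) − (-1)(0.5) = 54.5
Σ = 245.5
Signed area = Σ/2 = 122.75 (positive ⇒ counter-clockwise traversal).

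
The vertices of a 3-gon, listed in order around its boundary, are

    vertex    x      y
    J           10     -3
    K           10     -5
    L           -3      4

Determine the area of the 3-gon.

13

J→K: (10)(-5) − (10)(-3) = -20
K→L: (10)(4) − (-3)(-5) = 25
L→J: (-3)(-3) − (10)(4) = -31
Σ = -26
Area = |Σ|/2 = 13.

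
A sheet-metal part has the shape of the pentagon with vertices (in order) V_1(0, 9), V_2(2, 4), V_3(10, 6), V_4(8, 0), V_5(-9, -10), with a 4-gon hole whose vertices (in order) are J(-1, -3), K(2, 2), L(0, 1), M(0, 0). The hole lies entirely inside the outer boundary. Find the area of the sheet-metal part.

Outer boundary:
Apply Gauss's area formula: 2A = Σ (x_i·y_{i+1} − x_{i+1}·y_i), indices taken mod 5.
Cross-terms: -18, -28, -48, -80, -81  ⇒  Σ = -255
Area = |Σ|/2 = 127.5.
Hole:
Apply the shoelace formula: 2A = Σ (x_i·y_{i+1} − x_{i+1}·y_i), indices taken mod 4.
Σ = (4) + (2) + (0) + (0) = 6
Area = |Σ|/2 = 3.
Net area = 127.5 − 3 = 124.5.

124.5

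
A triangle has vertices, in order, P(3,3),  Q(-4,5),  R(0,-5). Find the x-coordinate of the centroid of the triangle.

-1/3

Apply the shoelace formula. First the cross-terms c_i = x_i·y_{i+1} − x_{i+1}·y_i:
  27, 20, 15  ⇒  2A = 62, A = 31.
Then Σ (x_i + x_{i+1})·c_i = -62, so x̄ = -62 / (6·31) = -1/3.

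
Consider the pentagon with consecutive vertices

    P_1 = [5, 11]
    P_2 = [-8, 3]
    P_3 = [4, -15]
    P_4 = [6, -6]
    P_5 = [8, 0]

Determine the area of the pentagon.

206.5

Apply Gauss's area formula: 2A = Σ (x_i·y_{i+1} − x_{i+1}·y_i), indices taken mod 5.
P_1→P_2: (5)(3) − (-8)(11) = 103
P_2→P_3: (-8)(-15) − (4)(3) = 108
P_3→P_4: (4)(-6) − (6)(-15) = 66
P_4→P_5: (6)(0) − (8)(-6) = 48
P_5→P_1: (8)(11) − (5)(0) = 88
Σ = 413
Area = |Σ|/2 = 206.5.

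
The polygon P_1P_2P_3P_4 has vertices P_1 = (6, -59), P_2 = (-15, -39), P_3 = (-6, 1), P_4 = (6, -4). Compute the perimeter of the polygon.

|P_1P_2| = √((-21)² + (20)²) = √841 = 29
|P_2P_3| = √((9)² + (40)²) = √1681 = 41
|P_3P_4| = √((12)² + (-5)²) = √169 = 13
|P_4P_1| = √((0)² + (-55)²) = √3025 = 55
Perimeter = 29 + 41 + 13 + 55 = 138.

138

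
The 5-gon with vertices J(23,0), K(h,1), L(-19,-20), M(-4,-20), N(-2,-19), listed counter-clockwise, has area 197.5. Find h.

21

Write out the shoelace sum; only the two edges meeting at K involve h:
2·Area = [(23·1 − h·0) + (h·(-20) − (-19)·1)] + 773
       = -20·h + 815 = 395
⇒ h = 21.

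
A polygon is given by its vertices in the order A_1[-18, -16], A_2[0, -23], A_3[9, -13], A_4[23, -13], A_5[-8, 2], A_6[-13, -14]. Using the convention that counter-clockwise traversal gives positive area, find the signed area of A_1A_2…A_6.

419.5

A_1→A_2: (-18)(-23) − (0)(-16) = 414
A_2→A_3: (0)(-13) − (9)(-23) = 207
A_3→A_4: (9)(-13) − (23)(-13) = 182
A_4→A_5: (23)(2) − (-8)(-13) = -58
A_5→A_6: (-8)(-14) − (-13)(2) = 138
A_6→A_1: (-13)(-16) − (-18)(-14) = -44
Σ = 839
Signed area = Σ/2 = 419.5 (positive ⇒ counter-clockwise traversal).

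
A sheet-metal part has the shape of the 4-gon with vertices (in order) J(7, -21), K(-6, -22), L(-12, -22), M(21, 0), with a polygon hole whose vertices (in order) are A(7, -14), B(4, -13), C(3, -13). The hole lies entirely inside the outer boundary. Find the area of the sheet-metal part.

Outer boundary:
Cross-terms: -280, -132, 462, -441  ⇒  Σ = -391
Area = |Σ|/2 = 195.5.
Hole:
Apply Gauss's area formula: 2A = Σ (x_i·y_{i+1} − x_{i+1}·y_i), indices taken mod 3.
Cross-terms: -35, -13, 49  ⇒  Σ = 1
Area = |Σ|/2 = 0.5.
Net area = 195.5 − 0.5 = 195.

195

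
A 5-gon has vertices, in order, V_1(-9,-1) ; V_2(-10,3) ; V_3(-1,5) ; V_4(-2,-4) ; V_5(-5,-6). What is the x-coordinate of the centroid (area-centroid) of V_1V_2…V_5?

Apply the shoelace formula. First the cross-terms c_i = x_i·y_{i+1} − x_{i+1}·y_i:
  -37, -47, 14, -8, -49  ⇒  2A = -127, A = -63.5.
Then Σ (x_i + x_{i+1})·c_i = 1920, so x̄ = 1920 / (6·(-63.5)) = -640/127.

-640/127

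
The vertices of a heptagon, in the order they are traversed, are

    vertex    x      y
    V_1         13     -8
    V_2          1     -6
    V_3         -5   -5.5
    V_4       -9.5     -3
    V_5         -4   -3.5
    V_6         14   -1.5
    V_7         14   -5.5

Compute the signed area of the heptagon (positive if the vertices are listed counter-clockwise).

-81.5

Apply the shoelace formula: 2A = Σ (x_i·y_{i+1} − x_{i+1}·y_i), indices taken mod 7.
V_1→V_2: (13)(-6) − (1)(-8) = -70
V_2→V_3: (1)(-5.5) − (-5)(-6) = -35.5
V_3→V_4: (-5)(-3) − (-9.5)(-5.5) = -37.25
V_4→V_5: (-9.5)(-3.5) − (-4)(-3) = 21.25
V_5→V_6: (-4)(-1.5) − (14)(-3.5) = 55
V_6→V_7: (14)(-5.5) − (14)(-1.5) = -56
V_7→V_1: (14)(-8) − (13)(-5.5) = -40.5
Σ = -163
Signed area = Σ/2 = -81.5 (negative ⇒ clockwise traversal).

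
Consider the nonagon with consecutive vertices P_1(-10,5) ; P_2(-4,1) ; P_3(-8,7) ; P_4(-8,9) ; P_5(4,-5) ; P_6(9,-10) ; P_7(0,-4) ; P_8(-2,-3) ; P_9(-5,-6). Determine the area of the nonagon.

Apply the surveyor's formula: 2A = Σ (x_i·y_{i+1} − x_{i+1}·y_i), indices taken mod 9.
Σ = (10) + (-20) + (-16) + (4) + (5) + (-36) + (-8) + (-3) + (-85) = -149
Area = |Σ|/2 = 74.5.

74.5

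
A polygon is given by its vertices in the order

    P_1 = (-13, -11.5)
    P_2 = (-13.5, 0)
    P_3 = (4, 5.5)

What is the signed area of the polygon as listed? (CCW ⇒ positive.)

Σ = (-155.25) + (-74.25) + (25.5) = -204
Signed area = Σ/2 = -102 (negative ⇒ clockwise traversal).

-102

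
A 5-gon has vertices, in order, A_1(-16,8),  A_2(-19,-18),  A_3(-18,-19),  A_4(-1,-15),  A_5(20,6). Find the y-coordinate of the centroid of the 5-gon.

Apply the shoelace formula. First the cross-terms c_i = x_i·y_{i+1} − x_{i+1}·y_i:
  440, 37, 251, 294, 256  ⇒  2A = 1278, A = 639.
Then Σ (y_i + y_{i+1})·c_i = -13365, so ȳ = -13365 / (6·639) = -495/142.

-495/142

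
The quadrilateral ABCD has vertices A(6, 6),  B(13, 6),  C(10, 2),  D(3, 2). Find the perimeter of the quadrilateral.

24

|AB| = √((7)² + (0)²) = √49 = 7
|BC| = √((-3)² + (-4)²) = √25 = 5
|CD| = √((-7)² + (0)²) = √49 = 7
|DA| = √((3)² + (4)²) = √25 = 5
Perimeter = 7 + 5 + 7 + 5 = 24.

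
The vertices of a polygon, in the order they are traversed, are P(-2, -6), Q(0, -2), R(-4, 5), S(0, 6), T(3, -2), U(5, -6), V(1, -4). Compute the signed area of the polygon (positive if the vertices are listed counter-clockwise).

P→Q: (-2)(-2) − (0)(-6) = 4
Q→R: (0)(5) − (-4)(-2) = -8
R→S: (-4)(6) − (0)(5) = -24
S→T: (0)(-2) − (3)(6) = -18
T→U: (3)(-6) − (5)(-2) = -8
U→V: (5)(-4) − (1)(-6) = -14
V→P: (1)(-6) − (-2)(-4) = -14
Σ = -82
Signed area = Σ/2 = -41 (negative ⇒ clockwise traversal).

-41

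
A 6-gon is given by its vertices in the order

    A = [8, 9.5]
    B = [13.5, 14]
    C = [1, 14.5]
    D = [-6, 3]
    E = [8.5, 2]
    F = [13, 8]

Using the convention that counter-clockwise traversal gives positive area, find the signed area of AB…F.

159.75

Apply the shoelace (surveyor's) formula: 2A = Σ (x_i·y_{i+1} − x_{i+1}·y_i), indices taken mod 6.
A→B: (8)(14) − (13.5)(9.5) = -16.25
B→C: (13.5)(14.5) − (1)(14) = 181.75
C→D: (1)(3) − (-6)(14.5) = 90
D→E: (-6)(2) − (8.5)(3) = -37.5
E→F: (8.5)(8) − (13)(2) = 42
F→A: (13)(9.5) − (8)(8) = 59.5
Σ = 319.5
Signed area = Σ/2 = 159.75 (positive ⇒ counter-clockwise traversal).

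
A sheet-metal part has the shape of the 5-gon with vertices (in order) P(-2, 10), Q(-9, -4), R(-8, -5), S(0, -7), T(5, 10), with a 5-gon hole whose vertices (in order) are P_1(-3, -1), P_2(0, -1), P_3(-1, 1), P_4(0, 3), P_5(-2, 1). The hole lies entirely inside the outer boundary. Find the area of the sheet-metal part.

Outer boundary:
P→Q: (-2)(-4) − (-9)(10) = 98
Q→R: (-9)(-5) − (-8)(-4) = 13
R→S: (-8)(-7) − (0)(-5) = 56
S→T: (0)(10) − (5)(-7) = 35
T→P: (5)(10) − (-2)(10) = 70
Σ = 272
Area = |Σ|/2 = 136.
Hole:
Σ = (3) + (-1) + (-3) + (6) + (5) = 10
Area = |Σ|/2 = 5.
Net area = 136 − 5 = 131.

131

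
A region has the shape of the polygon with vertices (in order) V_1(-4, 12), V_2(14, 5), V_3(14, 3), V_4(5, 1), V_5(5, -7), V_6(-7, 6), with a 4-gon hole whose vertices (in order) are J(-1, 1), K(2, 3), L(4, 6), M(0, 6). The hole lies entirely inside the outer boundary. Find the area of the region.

Outer boundary:
Σ = (-188) + (-28) + (-1) + (-40) + (-19) + (-60) = -336
Area = |Σ|/2 = 168.
Hole:
Apply the surveyor's formula: 2A = Σ (x_i·y_{i+1} − x_{i+1}·y_i), indices taken mod 4.
Σ = (-5) + (0) + (24) + (6) = 25
Area = |Σ|/2 = 12.5.
Net area = 168 − 12.5 = 155.5.

155.5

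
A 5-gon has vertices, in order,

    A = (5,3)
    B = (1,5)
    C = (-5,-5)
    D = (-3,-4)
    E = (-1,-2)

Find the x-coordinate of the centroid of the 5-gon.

4/21

Apply Gauss's area formula. First the cross-terms c_i = x_i·y_{i+1} − x_{i+1}·y_i:
  22, 20, 5, 2, 7  ⇒  2A = 56, A = 28.
Then Σ (x_i + x_{i+1})·c_i = 32, so x̄ = 32 / (6·28) = 4/21.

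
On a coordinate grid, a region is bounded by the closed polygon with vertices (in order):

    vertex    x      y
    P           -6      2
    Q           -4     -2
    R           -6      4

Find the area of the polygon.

Apply the surveyor's formula: 2A = Σ (x_i·y_{i+1} − x_{i+1}·y_i), indices taken mod 3.
P→Q: (-6)(-2) − (-4)(2) = 20
Q→R: (-4)(4) − (-6)(-2) = -28
R→P: (-6)(2) − (-6)(4) = 12
Σ = 4
Area = |Σ|/2 = 2.

2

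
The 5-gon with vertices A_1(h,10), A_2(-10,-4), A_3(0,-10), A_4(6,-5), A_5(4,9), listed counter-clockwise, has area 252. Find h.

The doubled signed area Σ (x_i y_{i+1} − x_{i+1} y_i) is linear in h.
With h=0 it equals 374; the coefficient of h is -13 (from the two edges through A_1).
So -13·h + 374 = 2·252 = 504 ⇒ h = -10.

-10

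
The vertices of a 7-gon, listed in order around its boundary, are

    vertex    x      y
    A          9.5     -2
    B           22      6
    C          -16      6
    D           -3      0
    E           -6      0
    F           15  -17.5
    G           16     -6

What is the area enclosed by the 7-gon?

Apply the surveyor's formula: 2A = Σ (x_i·y_{i+1} − x_{i+1}·y_i), indices taken mod 7.
Σ = (101) + (228) + (18) + (0) + (105) + (190) + (25) = 667
Area = |Σ|/2 = 333.5.

333.5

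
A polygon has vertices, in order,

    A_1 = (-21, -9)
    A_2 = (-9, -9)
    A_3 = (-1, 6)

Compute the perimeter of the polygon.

54

|A_1A_2| = √((12)² + (0)²) = √144 = 12
|A_2A_3| = √((8)² + (15)²) = √289 = 17
|A_3A_1| = √((-20)² + (-15)²) = √625 = 25
Perimeter = 12 + 17 + 25 = 54.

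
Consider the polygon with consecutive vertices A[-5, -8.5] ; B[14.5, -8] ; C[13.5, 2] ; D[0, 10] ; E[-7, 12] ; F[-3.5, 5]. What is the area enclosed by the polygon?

283.5

Apply the shoelace formula: 2A = Σ (x_i·y_{i+1} − x_{i+1}·y_i), indices taken mod 6.
Σ = (163.25) + (137) + (135) + (70) + (7) + (54.75) = 567
Area = |Σ|/2 = 283.5.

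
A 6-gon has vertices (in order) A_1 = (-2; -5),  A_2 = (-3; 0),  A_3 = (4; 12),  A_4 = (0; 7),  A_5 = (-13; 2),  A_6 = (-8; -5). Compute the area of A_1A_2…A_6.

89.5

Σ = (-15) + (-36) + (28) + (91) + (81) + (30) = 179
Area = |Σ|/2 = 89.5.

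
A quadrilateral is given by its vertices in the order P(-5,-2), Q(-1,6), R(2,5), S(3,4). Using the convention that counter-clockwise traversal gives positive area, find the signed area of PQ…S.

Σ = (-32) + (-17) + (-7) + (14) = -42
Signed area = Σ/2 = -21 (negative ⇒ clockwise traversal).

-21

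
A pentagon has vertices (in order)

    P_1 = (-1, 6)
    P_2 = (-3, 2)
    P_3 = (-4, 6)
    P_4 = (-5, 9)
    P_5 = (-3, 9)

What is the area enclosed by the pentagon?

Apply the surveyor's formula: 2A = Σ (x_i·y_{i+1} − x_{i+1}·y_i), indices taken mod 5.
Σ = (16) + (-10) + (-6) + (-18) + (-9) = -27
Area = |Σ|/2 = 13.5.

13.5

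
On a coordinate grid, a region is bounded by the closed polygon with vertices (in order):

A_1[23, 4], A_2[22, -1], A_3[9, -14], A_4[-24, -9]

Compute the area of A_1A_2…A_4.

358

Cross-terms: -111, -299, -417, 111  ⇒  Σ = -716
Area = |Σ|/2 = 358.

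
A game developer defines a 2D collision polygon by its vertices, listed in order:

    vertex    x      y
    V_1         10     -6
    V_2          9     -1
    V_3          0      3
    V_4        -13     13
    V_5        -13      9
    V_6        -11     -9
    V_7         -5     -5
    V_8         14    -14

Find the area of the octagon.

292

Apply the shoelace (surveyor's) formula: 2A = Σ (x_i·y_{i+1} − x_{i+1}·y_i), indices taken mod 8.
Σ = (44) + (27) + (39) + (52) + (216) + (10) + (140) + (56) = 584
Area = |Σ|/2 = 292.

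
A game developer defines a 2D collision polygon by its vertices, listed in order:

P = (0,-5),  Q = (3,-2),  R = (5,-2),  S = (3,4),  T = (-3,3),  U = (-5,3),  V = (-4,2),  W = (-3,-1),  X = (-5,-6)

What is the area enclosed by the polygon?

61

Apply the shoelace (surveyor's) formula: 2A = Σ (x_i·y_{i+1} − x_{i+1}·y_i), indices taken mod 9.
Cross-terms: 15, 4, 26, 21, 6, 2, 10, 13, 25  ⇒  Σ = 122
Area = |Σ|/2 = 61.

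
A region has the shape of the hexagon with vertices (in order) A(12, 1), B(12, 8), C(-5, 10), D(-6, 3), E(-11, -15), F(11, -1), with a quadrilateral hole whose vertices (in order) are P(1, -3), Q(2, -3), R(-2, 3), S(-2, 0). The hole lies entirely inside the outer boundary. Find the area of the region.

Outer boundary:
Apply Gauss's area formula: 2A = Σ (x_i·y_{i+1} − x_{i+1}·y_i), indices taken mod 6.
Σ = (84) + (160) + (45) + (123) + (176) + (23) = 611
Area = |Σ|/2 = 305.5.
Hole:
Apply the shoelace (surveyor's) formula: 2A = Σ (x_i·y_{i+1} − x_{i+1}·y_i), indices taken mod 4.
Σ = (3) + (0) + (6) + (6) = 15
Area = |Σ|/2 = 7.5.
Net area = 305.5 − 7.5 = 298.

298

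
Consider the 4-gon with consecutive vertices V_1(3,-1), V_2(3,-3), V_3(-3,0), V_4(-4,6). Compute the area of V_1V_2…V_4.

23.5

Apply the shoelace formula: 2A = Σ (x_i·y_{i+1} − x_{i+1}·y_i), indices taken mod 4.
Σ = (-6) + (-9) + (-18) + (-14) = -47
Area = |Σ|/2 = 23.5.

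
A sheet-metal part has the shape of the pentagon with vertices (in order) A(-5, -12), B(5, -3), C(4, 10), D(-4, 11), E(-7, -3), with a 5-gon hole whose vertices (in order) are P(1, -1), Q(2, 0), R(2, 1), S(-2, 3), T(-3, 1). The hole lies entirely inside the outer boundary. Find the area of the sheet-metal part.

Outer boundary:
Apply the shoelace (surveyor's) formula: 2A = Σ (x_i·y_{i+1} − x_{i+1}·y_i), indices taken mod 5.
Cross-terms: 75, 62, 84, 89, 69  ⇒  Σ = 379
Area = |Σ|/2 = 189.5.
Hole:
Σ = (2) + (2) + (8) + (7) + (2) = 21
Area = |Σ|/2 = 10.5.
Net area = 189.5 − 10.5 = 179.

179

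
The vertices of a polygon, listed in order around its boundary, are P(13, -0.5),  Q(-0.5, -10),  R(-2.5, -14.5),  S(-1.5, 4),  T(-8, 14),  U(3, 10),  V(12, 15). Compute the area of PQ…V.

Apply the shoelace (surveyor's) formula: 2A = Σ (x_i·y_{i+1} − x_{i+1}·y_i), indices taken mod 7.
Σ = (-130.25) + (-17.75) + (-31.75) + (11) + (-122) + (-75) + (-201) = -566.75
Area = |Σ|/2 = 283.375.

283.375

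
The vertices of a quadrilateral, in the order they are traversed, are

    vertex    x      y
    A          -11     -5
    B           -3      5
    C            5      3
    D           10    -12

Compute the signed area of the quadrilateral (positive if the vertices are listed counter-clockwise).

Apply the shoelace (surveyor's) formula: 2A = Σ (x_i·y_{i+1} − x_{i+1}·y_i), indices taken mod 4.
A→B: (-11)(5) − (-3)(-5) = -70
B→C: (-3)(3) − (5)(5) = -34
C→D: (5)(-12) − (10)(3) = -90
D→A: (10)(-5) − (-11)(-12) = -182
Σ = -376
Signed area = Σ/2 = -188 (negative ⇒ clockwise traversal).

-188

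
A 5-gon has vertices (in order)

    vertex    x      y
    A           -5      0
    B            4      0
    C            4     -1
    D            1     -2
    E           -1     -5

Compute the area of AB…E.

21.5

Apply the shoelace formula: 2A = Σ (x_i·y_{i+1} − x_{i+1}·y_i), indices taken mod 5.
Σ = (0) + (-4) + (-7) + (-7) + (-25) = -43
Area = |Σ|/2 = 21.5.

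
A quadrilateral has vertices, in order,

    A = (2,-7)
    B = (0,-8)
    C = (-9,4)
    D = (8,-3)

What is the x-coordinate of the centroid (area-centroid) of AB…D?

-11/39

Apply Gauss's area formula. First the cross-terms c_i = x_i·y_{i+1} − x_{i+1}·y_i:
  -16, -72, -5, -50  ⇒  2A = -143, A = -71.5.
Then Σ (x_i + x_{i+1})·c_i = 121, so x̄ = 121 / (6·(-71.5)) = -11/39.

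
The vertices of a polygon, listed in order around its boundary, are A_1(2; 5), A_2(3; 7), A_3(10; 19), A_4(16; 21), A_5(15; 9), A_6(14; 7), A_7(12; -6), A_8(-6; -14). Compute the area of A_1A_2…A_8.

Σ = (-1) + (-13) + (-94) + (-171) + (-21) + (-168) + (-204) + (-2) = -674
Area = |Σ|/2 = 337.

337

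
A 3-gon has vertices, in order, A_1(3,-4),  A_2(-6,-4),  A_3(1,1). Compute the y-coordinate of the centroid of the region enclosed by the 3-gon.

Apply the shoelace (surveyor's) formula. First the cross-terms c_i = x_i·y_{i+1} − x_{i+1}·y_i:
  -36, -2, -7  ⇒  2A = -45, A = -22.5.
Then Σ (y_i + y_{i+1})·c_i = 315, so ȳ = 315 / (6·(-22.5)) = -7/3.

-7/3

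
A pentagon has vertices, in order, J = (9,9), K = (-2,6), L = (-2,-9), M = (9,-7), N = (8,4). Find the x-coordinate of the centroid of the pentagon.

43/13

Apply the surveyor's formula. First the cross-terms c_i = x_i·y_{i+1} − x_{i+1}·y_i:
  72, 30, 95, 92, 36  ⇒  2A = 325, A = 162.5.
Then Σ (x_i + x_{i+1})·c_i = 3225, so x̄ = 3225 / (6·162.5) = 43/13.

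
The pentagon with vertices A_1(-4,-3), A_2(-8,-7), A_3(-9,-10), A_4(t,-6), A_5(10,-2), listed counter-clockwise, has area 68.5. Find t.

5

Write out the shoelace sum; only the two edges meeting at A_4 involve t:
2·Area = [((-9)·(-6) − t·(-10)) + (t·(-2) − 10·(-6))] + -17
       = 8·t + 97 = 137
⇒ t = 5.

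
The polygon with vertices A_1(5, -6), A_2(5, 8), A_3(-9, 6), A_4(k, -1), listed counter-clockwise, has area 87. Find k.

1

The doubled signed area Σ (x_i y_{i+1} − x_{i+1} y_i) is linear in k.
With k=0 it equals 186; the coefficient of k is -12 (from the two edges through A_4).
So -12·k + 186 = 2·87 = 174 ⇒ k = 1.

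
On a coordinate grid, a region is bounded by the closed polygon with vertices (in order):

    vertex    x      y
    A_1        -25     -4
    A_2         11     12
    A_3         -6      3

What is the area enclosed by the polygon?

26

Σ = (-256) + (105) + (99) = -52
Area = |Σ|/2 = 26.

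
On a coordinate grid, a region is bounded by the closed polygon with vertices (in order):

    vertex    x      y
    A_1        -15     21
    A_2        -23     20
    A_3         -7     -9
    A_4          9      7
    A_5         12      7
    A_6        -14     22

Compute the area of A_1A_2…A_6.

469.5

Apply the shoelace formula: 2A = Σ (x_i·y_{i+1} − x_{i+1}·y_i), indices taken mod 6.
Σ = (183) + (347) + (32) + (-21) + (362) + (36) = 939
Area = |Σ|/2 = 469.5.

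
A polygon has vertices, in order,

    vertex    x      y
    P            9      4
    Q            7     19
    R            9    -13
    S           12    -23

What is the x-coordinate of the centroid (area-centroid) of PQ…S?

28/3

Apply the shoelace (surveyor's) formula. First the cross-terms c_i = x_i·y_{i+1} − x_{i+1}·y_i:
  143, -262, -51, 255  ⇒  2A = 85, A = 42.5.
Then Σ (x_i + x_{i+1})·c_i = 2380, so x̄ = 2380 / (6·42.5) = 28/3.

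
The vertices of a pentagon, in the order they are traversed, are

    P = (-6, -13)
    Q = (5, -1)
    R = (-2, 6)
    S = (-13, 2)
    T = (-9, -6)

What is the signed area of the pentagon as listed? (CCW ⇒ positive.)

P→Q: (-6)(-1) − (5)(-13) = 71
Q→R: (5)(6) − (-2)(-1) = 28
R→S: (-2)(2) − (-13)(6) = 74
S→T: (-13)(-6) − (-9)(2) = 96
T→P: (-9)(-13) − (-6)(-6) = 81
Σ = 350
Signed area = Σ/2 = 175 (positive ⇒ counter-clockwise traversal).

175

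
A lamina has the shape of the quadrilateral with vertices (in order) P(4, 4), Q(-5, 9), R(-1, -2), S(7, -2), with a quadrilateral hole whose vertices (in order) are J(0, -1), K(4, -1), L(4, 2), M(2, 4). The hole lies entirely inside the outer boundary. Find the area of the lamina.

50.5

Outer boundary:
Σ = (56) + (19) + (16) + (36) = 127
Area = |Σ|/2 = 63.5.
Hole:
J→K: (0)(-1) − (4)(-1) = 4
K→L: (4)(2) − (4)(-1) = 12
L→M: (4)(4) − (2)(2) = 12
M→J: (2)(-1) − (0)(4) = -2
Σ = 26
Area = |Σ|/2 = 13.
Net area = 63.5 − 13 = 50.5.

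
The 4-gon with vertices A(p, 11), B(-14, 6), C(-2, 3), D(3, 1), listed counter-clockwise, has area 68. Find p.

-2

The doubled signed area Σ (x_i y_{i+1} − x_{i+1} y_i) is linear in p.
With p=0 it equals 146; the coefficient of p is 5 (from the two edges through A).
So 5·p + 146 = 2·68 = 136 ⇒ p = -2.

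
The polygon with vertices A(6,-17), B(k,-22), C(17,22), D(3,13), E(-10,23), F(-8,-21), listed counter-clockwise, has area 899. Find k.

14

The doubled signed area Σ (x_i y_{i+1} − x_{i+1} y_i) is linear in k.
With k=0 it equals 1252; the coefficient of k is 39 (from the two edges through B).
So 39·k + 1252 = 2·899 = 1798 ⇒ k = 14.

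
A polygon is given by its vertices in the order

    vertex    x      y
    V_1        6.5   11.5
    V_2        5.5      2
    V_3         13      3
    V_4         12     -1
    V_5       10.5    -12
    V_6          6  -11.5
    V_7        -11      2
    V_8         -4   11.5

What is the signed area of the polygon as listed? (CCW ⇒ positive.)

Σ = (-50.25) + (-9.5) + (-49) + (-133.5) + (-48.75) + (-114.5) + (-118.5) + (-120.75) = -644.75
Signed area = Σ/2 = -322.375 (negative ⇒ clockwise traversal).

-322.375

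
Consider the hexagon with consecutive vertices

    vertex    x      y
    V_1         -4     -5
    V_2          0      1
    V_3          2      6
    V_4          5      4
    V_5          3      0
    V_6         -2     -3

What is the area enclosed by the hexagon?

25.5

Apply the shoelace formula: 2A = Σ (x_i·y_{i+1} − x_{i+1}·y_i), indices taken mod 6.
Σ = (-4) + (-2) + (-22) + (-12) + (-9) + (-2) = -51
Area = |Σ|/2 = 25.5.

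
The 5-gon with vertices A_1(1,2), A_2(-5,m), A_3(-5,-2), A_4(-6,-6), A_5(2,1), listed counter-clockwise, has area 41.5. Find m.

Write out the shoelace sum; only the two edges meeting at A_2 involve m:
2·Area = [(1·m − (-5)·2) + ((-5)·(-2) − (-5)·m)] + 27
       = 6·m + 47 = 83
⇒ m = 6.

6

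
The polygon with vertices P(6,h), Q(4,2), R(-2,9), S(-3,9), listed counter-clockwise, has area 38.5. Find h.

-10

Write out the shoelace sum; only the two edges meeting at P involve h:
2·Area = [((-3)·h − 6·9) + (6·2 − 4·h)] + 49
       = -7·h + 7 = 77
⇒ h = -10.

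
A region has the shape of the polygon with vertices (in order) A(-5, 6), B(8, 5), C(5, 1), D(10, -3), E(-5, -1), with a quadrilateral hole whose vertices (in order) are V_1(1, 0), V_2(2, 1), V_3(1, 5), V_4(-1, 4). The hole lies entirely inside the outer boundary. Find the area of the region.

80

Outer boundary:
Cross-terms: -73, -17, -25, -25, -35  ⇒  Σ = -175
Area = |Σ|/2 = 87.5.
Hole:
Apply the shoelace formula: 2A = Σ (x_i·y_{i+1} − x_{i+1}·y_i), indices taken mod 4.
Σ = (1) + (9) + (9) + (-4) = 15
Area = |Σ|/2 = 7.5.
Net area = 87.5 − 7.5 = 80.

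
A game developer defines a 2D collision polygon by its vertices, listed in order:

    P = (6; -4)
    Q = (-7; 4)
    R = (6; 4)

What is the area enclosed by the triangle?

52

Apply the surveyor's formula: 2A = Σ (x_i·y_{i+1} − x_{i+1}·y_i), indices taken mod 3.
Cross-terms: -4, -52, -48  ⇒  Σ = -104
Area = |Σ|/2 = 52.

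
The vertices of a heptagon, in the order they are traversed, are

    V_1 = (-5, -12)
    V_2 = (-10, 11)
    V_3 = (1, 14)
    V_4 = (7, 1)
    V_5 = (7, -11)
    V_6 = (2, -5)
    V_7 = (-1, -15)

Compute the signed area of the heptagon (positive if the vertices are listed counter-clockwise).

Apply Gauss's area formula: 2A = Σ (x_i·y_{i+1} − x_{i+1}·y_i), indices taken mod 7.
Cross-terms: -175, -151, -97, -84, -13, -35, -63  ⇒  Σ = -618
Signed area = Σ/2 = -309 (negative ⇒ clockwise traversal).

-309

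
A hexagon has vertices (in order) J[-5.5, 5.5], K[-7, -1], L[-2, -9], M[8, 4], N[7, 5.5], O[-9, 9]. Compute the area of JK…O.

148.75

Apply the shoelace formula: 2A = Σ (x_i·y_{i+1} − x_{i+1}·y_i), indices taken mod 6.
Cross-terms: 44, 61, 64, 16, 112.5, 0  ⇒  Σ = 297.5
Area = |Σ|/2 = 148.75.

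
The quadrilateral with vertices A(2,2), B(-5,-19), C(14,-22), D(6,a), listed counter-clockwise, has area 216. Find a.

Write out the shoelace sum; only the two edges meeting at D involve a:
2·Area = [(14·a − 6·(-22)) + (6·2 − 2·a)] + 348
       = 12·a + 492 = 432
⇒ a = -5.

-5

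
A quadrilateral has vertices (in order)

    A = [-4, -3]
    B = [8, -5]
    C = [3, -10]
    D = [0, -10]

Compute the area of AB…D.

45.5

Cross-terms: 44, -65, -30, -40  ⇒  Σ = -91
Area = |Σ|/2 = 45.5.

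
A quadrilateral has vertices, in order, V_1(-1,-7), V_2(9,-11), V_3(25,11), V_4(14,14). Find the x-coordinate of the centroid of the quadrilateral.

331/28

Apply Gauss's area formula. First the cross-terms c_i = x_i·y_{i+1} − x_{i+1}·y_i:
  74, 374, 196, -84  ⇒  2A = 560, A = 280.
Then Σ (x_i + x_{i+1})·c_i = 19860, so x̄ = 19860 / (6·280) = 331/28.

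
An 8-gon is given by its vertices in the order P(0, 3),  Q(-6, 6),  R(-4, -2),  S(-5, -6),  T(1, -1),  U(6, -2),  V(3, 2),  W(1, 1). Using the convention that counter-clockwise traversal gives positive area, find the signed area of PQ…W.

52.5

Apply the shoelace (surveyor's) formula: 2A = Σ (x_i·y_{i+1} − x_{i+1}·y_i), indices taken mod 8.
P→Q: (0)(6) − (-6)(3) = 18
Q→R: (-6)(-2) − (-4)(6) = 36
R→S: (-4)(-6) − (-5)(-2) = 14
S→T: (-5)(-1) − (1)(-6) = 11
T→U: (1)(-2) − (6)(-1) = 4
U→V: (6)(2) − (3)(-2) = 18
V→W: (3)(1) − (1)(2) = 1
W→P: (1)(3) − (0)(1) = 3
Σ = 105
Signed area = Σ/2 = 52.5 (positive ⇒ counter-clockwise traversal).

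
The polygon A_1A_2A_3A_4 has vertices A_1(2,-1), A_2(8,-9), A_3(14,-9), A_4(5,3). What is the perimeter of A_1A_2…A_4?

|A_1A_2| = √((6)² + (-8)²) = √100 = 10
|A_2A_3| = √((6)² + (0)²) = √36 = 6
|A_3A_4| = √((-9)² + (12)²) = √225 = 15
|A_4A_1| = √((-3)² + (-4)²) = √25 = 5
Perimeter = 10 + 6 + 15 + 5 = 36.

36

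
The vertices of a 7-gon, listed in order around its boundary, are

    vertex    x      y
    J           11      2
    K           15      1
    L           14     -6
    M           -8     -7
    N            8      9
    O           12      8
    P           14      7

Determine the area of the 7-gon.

203

Apply the surveyor's formula: 2A = Σ (x_i·y_{i+1} − x_{i+1}·y_i), indices taken mod 7.
Σ = (-19) + (-104) + (-146) + (-16) + (-44) + (-28) + (-49) = -406
Area = |Σ|/2 = 203.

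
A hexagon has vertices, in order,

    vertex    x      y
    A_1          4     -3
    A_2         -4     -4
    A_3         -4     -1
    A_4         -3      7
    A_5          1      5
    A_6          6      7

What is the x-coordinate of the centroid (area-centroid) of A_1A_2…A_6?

Apply Gauss's area formula. First the cross-terms c_i = x_i·y_{i+1} − x_{i+1}·y_i:
  -28, -12, -31, -22, -23, -46  ⇒  2A = -162, A = -81.
Then Σ (x_i + x_{i+1})·c_i = -264, so x̄ = -264 / (6·(-81)) = 44/81.

44/81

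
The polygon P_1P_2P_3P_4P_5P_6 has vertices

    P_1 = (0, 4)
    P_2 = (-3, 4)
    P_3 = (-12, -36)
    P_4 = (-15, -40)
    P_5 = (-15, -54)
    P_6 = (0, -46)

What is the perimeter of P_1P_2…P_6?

130

|P_1P_2| = √((-3)² + (0)²) = √9 = 3
|P_2P_3| = √((-9)² + (-40)²) = √1681 = 41
|P_3P_4| = √((-3)² + (-4)²) = √25 = 5
|P_4P_5| = √((0)² + (-14)²) = √196 = 14
|P_5P_6| = √((15)² + (8)²) = √289 = 17
|P_6P_1| = √((0)² + (50)²) = √2500 = 50
Perimeter = 3 + 41 + 5 + 14 + 17 + 50 = 130.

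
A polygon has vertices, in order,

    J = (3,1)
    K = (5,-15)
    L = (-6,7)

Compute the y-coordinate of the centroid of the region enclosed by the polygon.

Apply the surveyor's formula. First the cross-terms c_i = x_i·y_{i+1} − x_{i+1}·y_i:
  -50, -55, -27  ⇒  2A = -132, A = -66.
Then Σ (y_i + y_{i+1})·c_i = 924, so ȳ = 924 / (6·(-66)) = -7/3.

-7/3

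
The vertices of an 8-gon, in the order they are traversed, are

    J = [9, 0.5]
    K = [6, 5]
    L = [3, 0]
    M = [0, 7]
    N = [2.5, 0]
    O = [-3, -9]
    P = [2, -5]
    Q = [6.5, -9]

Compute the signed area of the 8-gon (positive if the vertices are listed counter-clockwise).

Apply the shoelace formula: 2A = Σ (x_i·y_{i+1} − x_{i+1}·y_i), indices taken mod 8.
Cross-terms: 42, -15, 21, -17.5, -22.5, 33, 14.5, 84.25  ⇒  Σ = 139.75
Signed area = Σ/2 = 69.875 (positive ⇒ counter-clockwise traversal).

69.875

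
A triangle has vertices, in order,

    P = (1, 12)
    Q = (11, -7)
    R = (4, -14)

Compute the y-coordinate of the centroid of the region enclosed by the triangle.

-3

Apply the surveyor's formula. First the cross-terms c_i = x_i·y_{i+1} − x_{i+1}·y_i:
  -139, -126, 62  ⇒  2A = -203, A = -101.5.
Then Σ (y_i + y_{i+1})·c_i = 1827, so ȳ = 1827 / (6·(-101.5)) = -3.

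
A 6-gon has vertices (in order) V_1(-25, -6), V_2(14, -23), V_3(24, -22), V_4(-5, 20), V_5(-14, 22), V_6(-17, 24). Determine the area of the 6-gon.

1091.5

Apply Gauss's area formula: 2A = Σ (x_i·y_{i+1} − x_{i+1}·y_i), indices taken mod 6.
V_1→V_2: (-25)(-23) − (14)(-6) = 659
V_2→V_3: (14)(-22) − (24)(-23) = 244
V_3→V_4: (24)(20) − (-5)(-22) = 370
V_4→V_5: (-5)(22) − (-14)(20) = 170
V_5→V_6: (-14)(24) − (-17)(22) = 38
V_6→V_1: (-17)(-6) − (-25)(24) = 702
Σ = 2183
Area = |Σ|/2 = 1091.5.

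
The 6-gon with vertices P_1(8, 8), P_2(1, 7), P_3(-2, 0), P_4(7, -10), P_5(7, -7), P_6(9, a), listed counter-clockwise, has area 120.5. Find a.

-3

The doubled signed area Σ (x_i y_{i+1} − x_{i+1} y_i) is linear in a.
With a=0 it equals 238; the coefficient of a is -1 (from the two edges through P_6).
So -1·a + 238 = 2·120.5 = 241 ⇒ a = -3.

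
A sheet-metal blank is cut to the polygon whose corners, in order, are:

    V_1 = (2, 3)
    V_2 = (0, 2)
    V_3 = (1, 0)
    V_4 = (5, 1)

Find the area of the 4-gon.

8

Apply the shoelace formula: 2A = Σ (x_i·y_{i+1} − x_{i+1}·y_i), indices taken mod 4.
Cross-terms: 4, -2, 1, 13  ⇒  Σ = 16
Area = |Σ|/2 = 8.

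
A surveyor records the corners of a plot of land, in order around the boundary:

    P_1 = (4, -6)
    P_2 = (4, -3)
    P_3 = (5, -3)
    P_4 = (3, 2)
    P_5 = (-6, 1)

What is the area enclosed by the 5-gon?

40.5

Apply the shoelace (surveyor's) formula: 2A = Σ (x_i·y_{i+1} − x_{i+1}·y_i), indices taken mod 5.
Σ = (12) + (3) + (19) + (15) + (32) = 81
Area = |Σ|/2 = 40.5.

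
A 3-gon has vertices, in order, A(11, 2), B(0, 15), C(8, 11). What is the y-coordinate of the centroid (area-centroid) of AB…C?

Apply the shoelace formula. First the cross-terms c_i = x_i·y_{i+1} − x_{i+1}·y_i:
  165, -120, -105  ⇒  2A = -60, A = -30.
Then Σ (y_i + y_{i+1})·c_i = -1680, so ȳ = -1680 / (6·(-30)) = 28/3.

28/3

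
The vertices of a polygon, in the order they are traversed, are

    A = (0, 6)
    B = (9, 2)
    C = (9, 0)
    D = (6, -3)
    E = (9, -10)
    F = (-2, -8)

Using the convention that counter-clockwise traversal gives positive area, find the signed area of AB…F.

A→B: (0)(2) − (9)(6) = -54
B→C: (9)(0) − (9)(2) = -18
C→D: (9)(-3) − (6)(0) = -27
D→E: (6)(-10) − (9)(-3) = -33
E→F: (9)(-8) − (-2)(-10) = -92
F→A: (-2)(6) − (0)(-8) = -12
Σ = -236
Signed area = Σ/2 = -118 (negative ⇒ clockwise traversal).

-118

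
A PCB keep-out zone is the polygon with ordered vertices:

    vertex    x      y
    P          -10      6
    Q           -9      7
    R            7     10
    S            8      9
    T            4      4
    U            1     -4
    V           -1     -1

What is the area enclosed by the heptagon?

108.5

Apply the surveyor's formula: 2A = Σ (x_i·y_{i+1} − x_{i+1}·y_i), indices taken mod 7.
Σ = (-16) + (-139) + (-17) + (-4) + (-20) + (-5) + (-16) = -217
Area = |Σ|/2 = 108.5.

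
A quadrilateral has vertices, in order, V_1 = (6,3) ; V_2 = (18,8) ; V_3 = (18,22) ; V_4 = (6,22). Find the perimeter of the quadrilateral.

|V_1V_2| = √((12)² + (5)²) = √169 = 13
|V_2V_3| = √((0)² + (14)²) = √196 = 14
|V_3V_4| = √((-12)² + (0)²) = √144 = 12
|V_4V_1| = √((0)² + (-19)²) = √361 = 19
Perimeter = 13 + 14 + 12 + 19 = 58.

58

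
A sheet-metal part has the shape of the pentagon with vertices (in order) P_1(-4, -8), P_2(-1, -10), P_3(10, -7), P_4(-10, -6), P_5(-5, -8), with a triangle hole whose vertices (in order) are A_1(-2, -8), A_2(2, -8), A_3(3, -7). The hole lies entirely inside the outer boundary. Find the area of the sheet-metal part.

Outer boundary:
Apply the shoelace (surveyor's) formula: 2A = Σ (x_i·y_{i+1} − x_{i+1}·y_i), indices taken mod 5.
Cross-terms: 32, 107, -130, 50, 8  ⇒  Σ = 67
Area = |Σ|/2 = 33.5.
Hole:
Apply the shoelace (surveyor's) formula: 2A = Σ (x_i·y_{i+1} − x_{i+1}·y_i), indices taken mod 3.
Σ = (32) + (10) + (-38) = 4
Area = |Σ|/2 = 2.
Net area = 33.5 − 2 = 31.5.

31.5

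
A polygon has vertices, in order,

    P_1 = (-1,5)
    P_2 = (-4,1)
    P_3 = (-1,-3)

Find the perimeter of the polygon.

18

|P_1P_2| = √((-3)² + (-4)²) = √25 = 5
|P_2P_3| = √((3)² + (-4)²) = √25 = 5
|P_3P_1| = √((0)² + (8)²) = √64 = 8
Perimeter = 5 + 5 + 8 = 18.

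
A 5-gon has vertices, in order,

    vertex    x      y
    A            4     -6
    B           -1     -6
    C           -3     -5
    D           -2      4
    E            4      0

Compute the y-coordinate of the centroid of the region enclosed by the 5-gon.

-121/63

Apply the shoelace (surveyor's) formula. First the cross-terms c_i = x_i·y_{i+1} − x_{i+1}·y_i:
  -30, -13, -22, -16, -24  ⇒  2A = -105, A = -52.5.
Then Σ (y_i + y_{i+1})·c_i = 605, so ȳ = 605 / (6·(-52.5)) = -121/63.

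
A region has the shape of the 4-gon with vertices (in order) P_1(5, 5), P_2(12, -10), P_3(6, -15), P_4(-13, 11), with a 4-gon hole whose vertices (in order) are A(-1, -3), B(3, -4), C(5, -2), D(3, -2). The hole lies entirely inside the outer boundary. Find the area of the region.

233.5

Outer boundary:
Apply the shoelace formula: 2A = Σ (x_i·y_{i+1} − x_{i+1}·y_i), indices taken mod 4.
Σ = (-110) + (-120) + (-129) + (-120) = -479
Area = |Σ|/2 = 239.5.
Hole:
Apply Gauss's area formula: 2A = Σ (x_i·y_{i+1} − x_{i+1}·y_i), indices taken mod 4.
Cross-terms: 13, 14, -4, -11  ⇒  Σ = 12
Area = |Σ|/2 = 6.
Net area = 239.5 − 6 = 233.5.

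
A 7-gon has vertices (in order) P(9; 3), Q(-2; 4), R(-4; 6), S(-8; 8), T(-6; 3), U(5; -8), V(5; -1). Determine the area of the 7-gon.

89

Apply the surveyor's formula: 2A = Σ (x_i·y_{i+1} − x_{i+1}·y_i), indices taken mod 7.
Σ = (42) + (4) + (16) + (24) + (33) + (35) + (24) = 178
Area = |Σ|/2 = 89.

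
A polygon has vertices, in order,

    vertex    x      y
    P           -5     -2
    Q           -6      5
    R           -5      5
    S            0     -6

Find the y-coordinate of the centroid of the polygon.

Apply Gauss's area formula. First the cross-terms c_i = x_i·y_{i+1} − x_{i+1}·y_i:
  -37, -5, 30, -30  ⇒  2A = -42, A = -21.
Then Σ (y_i + y_{i+1})·c_i = 49, so ȳ = 49 / (6·(-21)) = -7/18.

-7/18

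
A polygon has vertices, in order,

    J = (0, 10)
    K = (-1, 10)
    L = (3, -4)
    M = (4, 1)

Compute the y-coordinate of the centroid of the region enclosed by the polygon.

427/129

Apply Gauss's area formula. First the cross-terms c_i = x_i·y_{i+1} − x_{i+1}·y_i:
  10, -26, 19, 40  ⇒  2A = 43, A = 21.5.
Then Σ (y_i + y_{i+1})·c_i = 427, so ȳ = 427 / (6·21.5) = 427/129.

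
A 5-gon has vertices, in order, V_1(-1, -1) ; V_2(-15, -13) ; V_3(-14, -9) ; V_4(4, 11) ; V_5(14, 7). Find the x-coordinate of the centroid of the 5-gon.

Apply the shoelace (surveyor's) formula. First the cross-terms c_i = x_i·y_{i+1} − x_{i+1}·y_i:
  -2, -47, -118, -126, -7  ⇒  2A = -300, A = -150.
Then Σ (x_i + x_{i+1})·c_i = 216, so x̄ = 216 / (6·(-150)) = -0.24.

-0.24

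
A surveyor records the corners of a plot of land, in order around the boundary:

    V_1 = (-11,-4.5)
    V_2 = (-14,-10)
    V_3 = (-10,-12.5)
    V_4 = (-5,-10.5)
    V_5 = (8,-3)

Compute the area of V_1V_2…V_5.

97.25

Apply the shoelace formula: 2A = Σ (x_i·y_{i+1} − x_{i+1}·y_i), indices taken mod 5.
Cross-terms: 47, 75, 42.5, 99, -69  ⇒  Σ = 194.5
Area = |Σ|/2 = 97.25.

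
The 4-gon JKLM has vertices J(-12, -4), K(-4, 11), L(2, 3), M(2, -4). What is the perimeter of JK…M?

48

|JK| = √((8)² + (15)²) = √289 = 17
|KL| = √((6)² + (-8)²) = √100 = 10
|LM| = √((0)² + (-7)²) = √49 = 7
|MJ| = √((-14)² + (0)²) = √196 = 14
Perimeter = 17 + 10 + 7 + 14 = 48.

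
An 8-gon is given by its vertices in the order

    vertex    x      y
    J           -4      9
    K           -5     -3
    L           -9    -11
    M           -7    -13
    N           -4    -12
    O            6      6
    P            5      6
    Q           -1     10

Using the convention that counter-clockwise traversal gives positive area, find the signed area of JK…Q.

149

Apply the surveyor's formula: 2A = Σ (x_i·y_{i+1} − x_{i+1}·y_i), indices taken mod 8.
Σ = (57) + (28) + (40) + (32) + (48) + (6) + (56) + (31) = 298
Signed area = Σ/2 = 149 (positive ⇒ counter-clockwise traversal).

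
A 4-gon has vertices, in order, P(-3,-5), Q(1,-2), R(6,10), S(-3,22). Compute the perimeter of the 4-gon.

|PQ| = √((4)² + (3)²) = √25 = 5
|QR| = √((5)² + (12)²) = √169 = 13
|RS| = √((-9)² + (12)²) = √225 = 15
|SP| = √((0)² + (-27)²) = √729 = 27
Perimeter = 5 + 13 + 15 + 27 = 60.

60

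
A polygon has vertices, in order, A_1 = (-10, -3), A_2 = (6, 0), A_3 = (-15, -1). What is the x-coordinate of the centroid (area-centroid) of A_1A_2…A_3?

-19/3

Apply the shoelace formula. First the cross-terms c_i = x_i·y_{i+1} − x_{i+1}·y_i:
  18, -6, 35  ⇒  2A = 47, A = 23.5.
Then Σ (x_i + x_{i+1})·c_i = -893, so x̄ = -893 / (6·23.5) = -19/3.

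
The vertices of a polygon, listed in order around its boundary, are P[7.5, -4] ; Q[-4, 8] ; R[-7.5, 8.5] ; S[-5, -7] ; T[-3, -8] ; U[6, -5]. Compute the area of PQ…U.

Apply the shoelace formula: 2A = Σ (x_i·y_{i+1} − x_{i+1}·y_i), indices taken mod 6.
P→Q: (7.5)(8) − (-4)(-4) = 44
Q→R: (-4)(8.5) − (-7.5)(8) = 26
R→S: (-7.5)(-7) − (-5)(8.5) = 95
S→T: (-5)(-8) − (-3)(-7) = 19
T→U: (-3)(-5) − (6)(-8) = 63
U→P: (6)(-4) − (7.5)(-5) = 13.5
Σ = 260.5
Area = |Σ|/2 = 130.25.

130.25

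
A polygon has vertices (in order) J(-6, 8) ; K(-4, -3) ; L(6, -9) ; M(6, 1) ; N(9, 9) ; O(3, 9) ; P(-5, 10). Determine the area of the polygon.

Σ = (50) + (54) + (60) + (45) + (54) + (75) + (20) = 358
Area = |Σ|/2 = 179.

179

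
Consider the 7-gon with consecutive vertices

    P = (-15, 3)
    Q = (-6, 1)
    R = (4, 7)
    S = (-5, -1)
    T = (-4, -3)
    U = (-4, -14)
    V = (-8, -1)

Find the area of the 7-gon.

52

Apply the surveyor's formula: 2A = Σ (x_i·y_{i+1} − x_{i+1}·y_i), indices taken mod 7.
Σ = (3) + (-46) + (31) + (11) + (44) + (-108) + (-39) = -104
Area = |Σ|/2 = 52.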